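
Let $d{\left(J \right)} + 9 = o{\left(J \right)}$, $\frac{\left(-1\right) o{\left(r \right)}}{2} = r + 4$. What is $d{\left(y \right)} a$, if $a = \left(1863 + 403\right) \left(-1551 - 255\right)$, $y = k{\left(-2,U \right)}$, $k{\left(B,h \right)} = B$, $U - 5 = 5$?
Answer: $53201148$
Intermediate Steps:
$U = 10$ ($U = 5 + 5 = 10$)
$o{\left(r \right)} = -8 - 2 r$ ($o{\left(r \right)} = - 2 \left(r + 4\right) = - 2 \left(4 + r\right) = -8 - 2 r$)
$y = -2$
$a = -4092396$ ($a = 2266 \left(-1806\right) = -4092396$)
$d{\left(J \right)} = -17 - 2 J$ ($d{\left(J \right)} = -9 - \left(8 + 2 J\right) = -17 - 2 J$)
$d{\left(y \right)} a = \left(-17 - -4\right) \left(-4092396\right) = \left(-17 + 4\right) \left(-4092396\right) = \left(-13\right) \left(-4092396\right) = 53201148$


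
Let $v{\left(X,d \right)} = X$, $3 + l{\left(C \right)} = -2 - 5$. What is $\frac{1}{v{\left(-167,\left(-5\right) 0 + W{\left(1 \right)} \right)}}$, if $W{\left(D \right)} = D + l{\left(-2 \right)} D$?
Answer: $- \frac{1}{167} \approx -0.005988$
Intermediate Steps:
$l{\left(C \right)} = -10$ ($l{\left(C \right)} = -3 - 7 = -10$)
$W{\left(D \right)} = - 9 D$ ($W{\left(D \right)} = D - 10 D = - 9 D$)
$\frac{1}{v{\left(-167,\left(-5\right) 0 + W{\left(1 \right)} \right)}} = \frac{1}{-167} = - \frac{1}{167}$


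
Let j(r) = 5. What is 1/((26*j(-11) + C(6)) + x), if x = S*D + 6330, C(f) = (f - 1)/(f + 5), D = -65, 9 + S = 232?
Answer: -11/88380 ≈ -0.00012446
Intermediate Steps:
S = 223 (S = -9 + 232 = 223)
C(f) = (-1 + f)/(5 + f)
x = -8165 (x = 223*(-65) + 6330 = -14495 + 6330 = -8165)
1/((26*j(-11) + C(6)) + x) = 1/((26*5 + (-1 + 6)/(5 + 6)) - 8165) = 1/((130 + 5/11) - 8165) = 1/(1435/11 - 8165) = 1/(-88380/11) = -11/88380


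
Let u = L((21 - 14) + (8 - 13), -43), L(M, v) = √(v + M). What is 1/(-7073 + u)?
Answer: -7073/50027370 - I*√41/50027370 ≈ -0.00014138 - 1.2799e-7*I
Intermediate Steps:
L(M, v) = √(M + v)
u = I*√41 (u = √(((21 - 14) + (8 - 13)) - 43) = √((7 - 5) - 43) = √(2 - 43) = √(-41) = I*√41 ≈ 6.4031*I)
1/(-7073 + u) = 1/(-7073 + I*√41)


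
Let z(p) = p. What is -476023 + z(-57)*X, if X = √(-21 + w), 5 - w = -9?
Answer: -476023 - 57*I*√7 ≈ -4.7602e+5 - 150.81*I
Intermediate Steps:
w = 14 (w = 5 - 1*(-9) = 5 + 9 = 14)
X = I*√7 (X = √(-21 + 14) = √(-7) = I*√7 ≈ 2.6458*I)
-476023 + z(-57)*X = -476023 - 57*I*√7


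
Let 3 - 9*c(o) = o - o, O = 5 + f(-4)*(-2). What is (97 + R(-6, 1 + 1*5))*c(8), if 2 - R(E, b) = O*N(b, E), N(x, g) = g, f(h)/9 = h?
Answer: 187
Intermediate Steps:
f(h) = 9*h
O = 77 (O = 5 + (9*(-4))*(-2) = 5 - 36*(-2) = 5 + 72 = 77)
c(o) = ⅓ (c(o) = ⅓ - (o - o)/9 = ⅓ - ⅑*0 = ⅓ + 0 = ⅓)
R(E, b) = 2 - 77*E
(97 + R(-6, 1 + 1*5))*c(8) = (97 + (2 - 77*(-6)))*(⅓) = (97 + (2 + 462))*(⅓) = (97 + 464)*(⅓) = 561*(⅓) = 187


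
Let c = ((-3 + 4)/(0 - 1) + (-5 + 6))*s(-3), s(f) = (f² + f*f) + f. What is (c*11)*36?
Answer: 0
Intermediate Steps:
s(f) = f + 2*f² (s(f) = (f² + f²) + f = 2*f² + f = f + 2*f²)
c = 0 (c = ((-3 + 4)/(0 - 1) + (-5 + 6))*(-3*(1 + 2*(-3))) = (1/(-1) + 1)*(-3*(1 - 6)) = (1*(-1) + 1)*(-3*(-5)) = (-1 + 1)*15 = 0*15 = 0)
(c*11)*36 = (0*11)*36 = 0*36 = 0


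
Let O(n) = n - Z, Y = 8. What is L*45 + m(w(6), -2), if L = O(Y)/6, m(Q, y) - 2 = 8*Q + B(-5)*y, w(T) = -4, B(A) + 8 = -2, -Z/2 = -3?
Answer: 5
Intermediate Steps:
Z = 6 (Z = -2*(-3) = 6)
B(A) = -10 (B(A) = -8 - 2 = -10)
O(n) = -6 + n (O(n) = n - 1*6 = n - 6 = -6 + n)
m(Q, y) = 2 - 10*y + 8*Q (m(Q, y) = 2 + (8*Q - 10*y) = 2 + (-10*y + 8*Q) = 2 - 10*y + 8*Q)
L = ⅓ (L = (-6 + 8)/6 = 2*(⅙) = ⅓ ≈ 0.33333)
L*45 + m(w(6), -2) = (⅓)*45 + (2 - 10*(-2) + 8*(-4)) = 15 + (2 + 20 - 32) = 15 - 10 = 5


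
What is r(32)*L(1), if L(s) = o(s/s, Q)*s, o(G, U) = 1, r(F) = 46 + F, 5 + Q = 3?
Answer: 78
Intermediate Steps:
Q = -2 (Q = -5 + 3 = -2)
L(s) = s (L(s) = 1*s = s)
r(32)*L(1) = (46 + 32)*1 = 78*1 = 78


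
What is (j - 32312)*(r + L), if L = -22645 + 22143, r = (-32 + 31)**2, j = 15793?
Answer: 8276019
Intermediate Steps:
r = 1 (r = (-1)**2 = 1)
L = -502
(j - 32312)*(r + L) = (15793 - 32312)*(1 - 502) = -16519*(-501) = 8276019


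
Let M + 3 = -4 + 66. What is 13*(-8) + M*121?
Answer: 7035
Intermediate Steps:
M = 59 (M = -3 + (-4 + 66) = -3 + 62 = 59)
13*(-8) + M*121 = 13*(-8) + 59*121 = -104 + 7139 = 7035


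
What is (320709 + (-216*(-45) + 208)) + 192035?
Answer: 522672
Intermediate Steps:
(320709 + (-216*(-45) + 208)) + 192035 = (320709 + (9720 + 208)) + 192035 = (320709 + 9928) + 192035 = 330637 + 192035 = 522672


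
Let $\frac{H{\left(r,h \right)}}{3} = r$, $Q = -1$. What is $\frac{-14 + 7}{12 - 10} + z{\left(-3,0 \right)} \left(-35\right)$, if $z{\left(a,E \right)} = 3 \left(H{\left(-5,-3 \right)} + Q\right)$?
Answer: $\frac{3353}{2} \approx 1676.5$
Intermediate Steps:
$H{\left(r,h \right)} = 3 r$
$z{\left(a,E \right)} = -48$ ($z{\left(a,E \right)} = 3 \left(3 \left(-5\right) - 1\right) = 3 \left(-15 - 1\right) = 3 \left(-16\right) = -48$)
$\frac{-14 + 7}{12 - 10} + z{\left(-3,0 \right)} \left(-35\right) = \frac{-14 + 7}{12 - 10} - -1680 = - \frac{7}{2} + 1680 = \frac{3353}{2}$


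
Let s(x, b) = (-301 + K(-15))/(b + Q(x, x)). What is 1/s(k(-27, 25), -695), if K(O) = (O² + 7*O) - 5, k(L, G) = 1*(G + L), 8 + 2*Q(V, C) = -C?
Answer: 349/93 ≈ 3.7527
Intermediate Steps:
Q(V, C) = -4 - C/2 (Q(V, C) = -4 + (-C)/2 = -4 - C/2)
k(L, G) = G + L
K(O) = -5 + O² + 7*O
s(x, b) = -186/(-4 + b - x/2) (s(x, b) = (-301 + (-5 + (-15)² + 7*(-15)))/(b + (-4 - x/2)) = (-301 + (-5 + 225 - 105))/(-4 + b - x/2) = (-301 + 115)/(-4 + b - x/2) = -186/(-4 + b - x/2))
1/s(k(-27, 25), -695) = 1/(372/(8 + (25 - 27) - 2*(-695))) = 1/(372/(8 - 2 + 1390)) = 1/(372/1396) = 1/(372*(1/1396)) = 1/(93/349) = 349/93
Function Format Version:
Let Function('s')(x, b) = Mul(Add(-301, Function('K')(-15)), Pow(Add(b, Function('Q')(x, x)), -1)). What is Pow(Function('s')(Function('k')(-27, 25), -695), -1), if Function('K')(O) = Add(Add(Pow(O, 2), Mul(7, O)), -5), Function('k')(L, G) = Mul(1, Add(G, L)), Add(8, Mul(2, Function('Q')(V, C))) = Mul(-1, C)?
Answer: Rational(349, 93) ≈ 3.7527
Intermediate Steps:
Function('Q')(V, C) = Add(-4, Mul(Rational(-1, 2), C)) (Function('Q')(V, C) = Add(-4, Mul(Rational(1, 2), Mul(-1, C))) = Add(-4, Mul(Rational(-1, 2), C)))
Function('k')(L, G) = Add(G, L)
Function('K')(O) = Add(-5, Pow(O, 2), Mul(7, O))
Function('s')(x, b) = Mul(-186, Pow(Add(-4, b, Mul(Rational(-1, 2), x)), -1)) (Function('s')(x, b) = Mul(Add(-301, Add(-5, Pow(-15, 2), Mul(7, -15))), Pow(Add(b, Add(-4, Mul(Rational(-1, 2), x))), -1)) = Mul(Add(-301, Add(-5, 225, -105)), Pow(Add(-4, b, Mul(Rational(-1, 2), x)), -1)) = Mul(Add(-301, 115), Pow(Add(-4, b, Mul(Rational(-1, 2), x)), -1)) = Mul(-186, Pow(Add(-4, b, Mul(Rational(-1, 2), x)), -1)))
Pow(Function('s')(Function('k')(-27, 25), -695), -1) = Pow(Mul(372, Pow(Add(8, Add(25, -27), Mul(-2, -695)), -1)), -1) = Pow(Mul(372, Pow(Add(8, -2, 1390), -1)), -1) = Pow(Mul(372, Pow(1396, -1)), -1) = Pow(Mul(372, Rational(1, 1396)), -1) = Pow(Rational(93, 349), -1) = Rational(349, 93)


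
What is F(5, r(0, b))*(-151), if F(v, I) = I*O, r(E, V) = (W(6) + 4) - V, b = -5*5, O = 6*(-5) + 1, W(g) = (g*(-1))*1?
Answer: 100717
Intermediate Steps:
W(g) = -g (W(g) = -g*1 = -g)
O = -29 (O = -30 + 1 = -29)
b = -25
r(E, V) = -2 - V (r(E, V) = (-1*6 + 4) - V = (-6 + 4) - V = -2 - V)
F(v, I) = -29*I (F(v, I) = I*(-29) = -29*I)
F(5, r(0, b))*(-151) = -29*(-2 - 1*(-25))*(-151) = -29*(-2 + 25)*(-151) = -29*23*(-151) = -667*(-151) = 100717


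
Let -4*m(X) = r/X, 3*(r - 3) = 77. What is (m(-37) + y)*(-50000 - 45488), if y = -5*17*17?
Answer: 15313744768/111 ≈ 1.3796e+8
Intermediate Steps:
r = 86/3 (r = 3 + (1/3)*77 = 3 + 77/3 = 86/3 ≈ 28.667)
y = -1445 (y = -85*17 = -1445)
m(X) = -43/(6*X)
(m(-37) + y)*(-50000 - 45488) = (-43/6/(-37) - 1445)*(-50000 - 45488) = (-43/6*(-1/37) - 1445)*(-95488) = (43/222 - 1445)*(-95488) = -320747/222*(-95488) = 15313744768/111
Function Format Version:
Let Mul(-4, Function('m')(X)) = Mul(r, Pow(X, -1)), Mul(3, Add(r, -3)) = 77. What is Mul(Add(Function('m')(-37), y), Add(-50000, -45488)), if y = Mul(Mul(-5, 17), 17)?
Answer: Rational(15313744768, 111) ≈ 1.3796e+8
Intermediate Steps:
r = Rational(86, 3) (r = Add(3, Mul(Rational(1, 3), 77)) = Add(3, Rational(77, 3)) = Rational(86, 3) ≈ 28.667)
y = -1445 (y = Mul(-85, 17) = -1445)
Function('m')(X) = Mul(Rational(-43, 6), Pow(X, -1)) (Function('m')(X) = Mul(Rational(-1, 4), Mul(Rational(86, 3), Pow(X, -1))) = Mul(Rational(-43, 6), Pow(X, -1)))
Mul(Add(Function('m')(-37), y), Add(-50000, -45488)) = Mul(Add(Mul(Rational(-43, 6), Pow(-37, -1)), -1445), Add(-50000, -45488)) = Mul(Add(Mul(Rational(-43, 6), Rational(-1, 37)), -1445), -95488) = Mul(Add(Rational(43, 222), -1445), -95488) = Mul(Rational(-320747, 222), -95488) = Rational(15313744768, 111)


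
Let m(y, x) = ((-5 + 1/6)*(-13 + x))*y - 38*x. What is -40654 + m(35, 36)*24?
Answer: -166866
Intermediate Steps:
m(y, x) = -38*x + y*(377/6 - 29*x/6) (m(y, x) = ((-5 + ⅙)*(-13 + x))*y - 38*x = (-29*(-13 + x)/6)*y - 38*x = (377/6 - 29*x/6)*y - 38*x = y*(377/6 - 29*x/6) - 38*x = -38*x + y*(377/6 - 29*x/6))
-40654 + m(35, 36)*24 = -40654 + (-38*36 + (377/6)*35 - 29/6*36*35)*24 = -40654 + (-1368 + 13195/6 - 6090)*24 = -40654 - 31553/6*24 = -40654 - 126212 = -166866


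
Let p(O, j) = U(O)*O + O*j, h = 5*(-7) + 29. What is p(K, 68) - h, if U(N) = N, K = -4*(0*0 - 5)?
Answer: 1766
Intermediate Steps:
K = 20 (K = -4*(0 - 5) = -4*(-5) = 20)
h = -6 (h = -35 + 29 = -6)
p(O, j) = O² + O*j (p(O, j) = O*O + O*j = O² + O*j)
p(K, 68) - h = 20*(20 + 68) - 1*(-6) = 20*88 + 6 = 1760 + 6 = 1766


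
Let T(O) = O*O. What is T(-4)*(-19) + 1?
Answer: -303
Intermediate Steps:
T(O) = O**2
T(-4)*(-19) + 1 = (-4)**2*(-19) + 1 = 16*(-19) + 1 = -304 + 1 = -303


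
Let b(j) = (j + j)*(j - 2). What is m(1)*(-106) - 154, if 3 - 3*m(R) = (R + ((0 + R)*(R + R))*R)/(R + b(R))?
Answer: -366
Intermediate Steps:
b(j) = 2*j*(-2 + j) (b(j) = (2*j)*(-2 + j) = 2*j*(-2 + j))
m(R) = 1 - (R + 2*R³)/(3*(R + 2*R*(-2 + R))) (m(R) = 1 - (R + ((0 + R)*(R + R))*R)/(3*(R + 2*R*(-2 + R))) = 1 - (R + (R*(2*R))*R)/(3*(R + 2*R*(-2 + R))) = 1 - (R + (2*R²)*R)/(3*(R + 2*R*(-2 + R))) = 1 - (R + 2*R³)/(3*(R + 2*R*(-2 + R))))
m(1)*(-106) - 154 = (2*(-5 - 1*1² + 3*1)/(3*(-3 + 2*1)))*(-106) - 154 = (2*(-5 - 1*1 + 3)/(3*(-3 + 2)))*(-106) - 154 = ((⅔)*(-5 - 1 + 3)/(-1))*(-106) - 154 = ((⅔)*(-1)*(-3))*(-106) - 154 = 2*(-106) - 154 = -212 - 154 = -366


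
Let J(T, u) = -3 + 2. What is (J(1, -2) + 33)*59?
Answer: 1888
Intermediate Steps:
J(T, u) = -1
(J(1, -2) + 33)*59 = (-1 + 33)*59 = 32*59 = 1888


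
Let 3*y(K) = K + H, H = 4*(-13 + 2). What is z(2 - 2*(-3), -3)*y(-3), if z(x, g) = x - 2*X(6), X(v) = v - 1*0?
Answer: 188/3 ≈ 62.667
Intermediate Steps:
X(v) = v (X(v) = v + 0 = v)
H = -44 (H = 4*(-11) = -44)
y(K) = -44/3 + K/3 (y(K) = (K - 44)/3 = (-44 + K)/3 = -44/3 + K/3)
z(x, g) = -12 + x (z(x, g) = x - 2*6 = x - 12 = -12 + x)
z(2 - 2*(-3), -3)*y(-3) = (-12 + (2 - 2*(-3)))*(-44/3 + (⅓)*(-3)) = (-12 + (2 + 6))*(-44/3 - 1) = (-12 + 8)*(-47/3) = -4*(-47/3) = 188/3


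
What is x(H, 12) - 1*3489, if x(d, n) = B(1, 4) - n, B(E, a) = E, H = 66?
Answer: -3500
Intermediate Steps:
x(d, n) = 1 - n
x(H, 12) - 1*3489 = (1 - 1*12) - 1*3489 = (1 - 12) - 3489 = -11 - 3489 = -3500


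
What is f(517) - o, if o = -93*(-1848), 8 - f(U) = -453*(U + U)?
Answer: 296546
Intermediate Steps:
f(U) = 8 + 906*U (f(U) = 8 - (-453)*(U + U) = 8 - (-453)*2*U = 8 - (-906)*U = 8 + 906*U)
o = 171864
f(517) - o = (8 + 906*517) - 1*171864 = (8 + 468402) - 171864 = 468410 - 171864 = 296546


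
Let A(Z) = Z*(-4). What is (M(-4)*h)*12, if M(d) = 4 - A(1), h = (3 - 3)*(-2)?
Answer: 0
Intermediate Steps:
h = 0 (h = 0*(-2) = 0)
A(Z) = -4*Z
M(d) = 8 (M(d) = 4 - (-4) = 4 - 1*(-4) = 4 + 4 = 8)
(M(-4)*h)*12 = (8*0)*12 = 0*12 = 0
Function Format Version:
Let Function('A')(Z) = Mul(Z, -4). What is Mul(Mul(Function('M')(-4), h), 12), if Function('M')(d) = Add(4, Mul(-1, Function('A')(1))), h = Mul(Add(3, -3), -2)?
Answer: 0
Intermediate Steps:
h = 0 (h = Mul(0, -2) = 0)
Function('A')(Z) = Mul(-4, Z)
Function('M')(d) = 8 (Function('M')(d) = Add(4, Mul(-1, Mul(-4, 1))) = Add(4, Mul(-1, -4)) = Add(4, 4) = 8)
Mul(Mul(Function('M')(-4), h), 12) = Mul(Mul(8, 0), 12) = Mul(0, 12) = 0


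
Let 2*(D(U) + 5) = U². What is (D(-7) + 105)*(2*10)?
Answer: 2490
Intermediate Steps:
D(U) = -5 + U²/2
(D(-7) + 105)*(2*10) = ((-5 + (½)*(-7)²) + 105)*(2*10) = ((-5 + (½)*49) + 105)*20 = ((-5 + 49/2) + 105)*20 = (39/2 + 105)*20 = (249/2)*20 = 2490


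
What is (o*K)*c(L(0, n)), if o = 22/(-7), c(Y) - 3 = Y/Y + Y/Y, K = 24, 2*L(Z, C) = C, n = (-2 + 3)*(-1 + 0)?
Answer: -2640/7 ≈ -377.14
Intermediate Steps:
n = -1 (n = 1*(-1) = -1)
L(Z, C) = C/2
c(Y) = 5 (c(Y) = 3 + (Y/Y + Y/Y) = 3 + (1 + 1) = 3 + 2 = 5)
o = -22/7 (o = 22*(-1/7) = -22/7 ≈ -3.1429)
(o*K)*c(L(0, n)) = -22/7*24*5 = -528/7*5 = -2640/7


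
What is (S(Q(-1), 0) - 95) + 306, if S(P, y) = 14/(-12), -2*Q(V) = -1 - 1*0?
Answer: 1259/6 ≈ 209.83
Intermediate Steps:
Q(V) = 1/2 (Q(V) = -(-1 - 1*0)/2 = -(-1 + 0)/2 = -1/2*(-1) = 1/2)
S(P, y) = -7/6 (S(P, y) = 14*(-1/12) = -7/6)
(S(Q(-1), 0) - 95) + 306 = (-7/6 - 95) + 306 = -577/6 + 306 = 1259/6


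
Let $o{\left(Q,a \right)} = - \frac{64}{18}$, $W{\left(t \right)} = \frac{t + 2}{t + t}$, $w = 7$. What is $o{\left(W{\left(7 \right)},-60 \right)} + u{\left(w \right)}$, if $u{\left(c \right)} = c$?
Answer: $\frac{31}{9} \approx 3.4444$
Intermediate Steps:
$W{\left(t \right)} = \frac{2 + t}{2 t}$
$o{\left(Q,a \right)} = - \frac{32}{9}$ ($o{\left(Q,a \right)} = \left(-64\right) \frac{1}{18} = - \frac{32}{9}$)
$o{\left(W{\left(7 \right)},-60 \right)} + u{\left(w \right)} = - \frac{32}{9} + 7 = \frac{31}{9}$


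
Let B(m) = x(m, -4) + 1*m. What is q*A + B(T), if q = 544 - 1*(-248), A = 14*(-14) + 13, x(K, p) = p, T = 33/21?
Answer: -1014569/7 ≈ -1.4494e+5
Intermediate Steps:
T = 11/7 (T = 33*(1/21) = 11/7 ≈ 1.5714)
A = -183 (A = -196 + 13 = -183)
q = 792 (q = 544 + 248 = 792)
B(m) = -4 + m (B(m) = -4 + 1*m = -4 + m)
q*A + B(T) = 792*(-183) + (-4 + 11/7) = -144936 - 17/7 = -1014569/7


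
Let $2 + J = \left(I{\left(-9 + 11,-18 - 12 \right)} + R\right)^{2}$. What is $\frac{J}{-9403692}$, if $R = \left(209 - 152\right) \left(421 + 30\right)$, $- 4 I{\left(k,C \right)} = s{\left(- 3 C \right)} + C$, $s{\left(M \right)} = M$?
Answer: $- \frac{330039431}{4701846} \approx -70.194$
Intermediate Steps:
$I{\left(k,C \right)} = \frac{C}{2}$ ($I{\left(k,C \right)} = - \frac{- 3 C + C}{4} = - \frac{\left(-2\right) C}{4} = \frac{C}{2}$)
$R = 25707$ ($R = 57 \cdot 451 = 25707$)
$J = 660078862$ ($J = -2 + \left(\frac{-18 - 12}{2} + 25707\right)^{2} = -2 + \left(\frac{1}{2} \left(-30\right) + 25707\right)^{2} = -2 + \left(-15 + 25707\right)^{2} = -2 + 25692^{2} = -2 + 660078864 = 660078862$)
$\frac{J}{-9403692} = \frac{660078862}{-9403692} = 660078862 \left(- \frac{1}{9403692}\right) = - \frac{330039431}{4701846}$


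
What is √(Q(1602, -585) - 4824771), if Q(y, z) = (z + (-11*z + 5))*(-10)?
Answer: I*√4883321 ≈ 2209.8*I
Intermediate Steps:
Q(y, z) = -50 + 100*z (Q(y, z) = (z + (5 - 11*z))*(-10) = (5 - 10*z)*(-10) = -50 + 100*z)
√(Q(1602, -585) - 4824771) = √((-50 + 100*(-585)) - 4824771) = √((-50 - 58500) - 4824771) = √(-58550 - 4824771) = √(-4883321) = I*√4883321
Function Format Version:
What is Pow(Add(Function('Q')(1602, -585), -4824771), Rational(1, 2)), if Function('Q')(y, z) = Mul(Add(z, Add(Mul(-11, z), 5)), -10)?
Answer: Mul(I, Pow(4883321, Rational(1, 2))) ≈ Mul(2209.8, I)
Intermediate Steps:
Function('Q')(y, z) = Add(-50, Mul(100, z)) (Function('Q')(y, z) = Mul(Add(z, Add(5, Mul(-11, z))), -10) = Mul(Add(5, Mul(-10, z)), -10) = Add(-50, Mul(100, z)))
Pow(Add(Function('Q')(1602, -585), -4824771), Rational(1, 2)) = Pow(Add(Add(-50, Mul(100, -585)), -4824771), Rational(1, 2)) = Pow(Add(Add(-50, -58500), -4824771), Rational(1, 2)) = Pow(Add(-58550, -4824771), Rational(1, 2)) = Pow(-4883321, Rational(1, 2)) = Mul(I, Pow(4883321, Rational(1, 2)))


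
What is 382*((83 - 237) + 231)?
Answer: 29414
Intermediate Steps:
382*((83 - 237) + 231) = 382*(-154 + 231) = 382*77 = 29414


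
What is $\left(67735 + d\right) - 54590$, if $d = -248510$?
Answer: $-235365$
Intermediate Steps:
$\left(67735 + d\right) - 54590 = \left(67735 - 248510\right) - 54590 = -180775 - 54590 = -235365$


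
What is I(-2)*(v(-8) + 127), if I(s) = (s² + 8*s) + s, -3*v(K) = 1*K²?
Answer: -4438/3 ≈ -1479.3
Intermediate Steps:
v(K) = -K²/3
I(s) = s² + 9*s
I(-2)*(v(-8) + 127) = (-2*(9 - 2))*(-⅓*(-8)² + 127) = (-2*7)*(-⅓*64 + 127) = -14*(-64/3 + 127) = -14*317/3 = -4438/3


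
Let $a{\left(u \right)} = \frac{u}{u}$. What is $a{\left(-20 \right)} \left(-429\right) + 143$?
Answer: $-286$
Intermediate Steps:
$a{\left(u \right)} = 1$
$a{\left(-20 \right)} \left(-429\right) + 143 = 1 \left(-429\right) + 143 = -429 + 143 = -286$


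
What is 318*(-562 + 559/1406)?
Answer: -125548467/703 ≈ -1.7859e+5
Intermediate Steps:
318*(-562 + 559/1406) = 318*(-789613/1406) = -125548467/703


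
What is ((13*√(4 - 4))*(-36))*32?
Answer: 0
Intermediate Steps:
((13*√(4 - 4))*(-36))*32 = ((13*√0)*(-36))*32 = ((13*0)*(-36))*32 = (0*(-36))*32 = 0*32 = 0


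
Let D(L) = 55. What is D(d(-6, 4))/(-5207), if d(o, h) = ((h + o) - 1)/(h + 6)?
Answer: -55/5207 ≈ -0.010563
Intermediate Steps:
d(o, h) = (-1 + h + o)/(6 + h)
D(d(-6, 4))/(-5207) = 55/(-5207) = 55*(-1/5207) = -55/5207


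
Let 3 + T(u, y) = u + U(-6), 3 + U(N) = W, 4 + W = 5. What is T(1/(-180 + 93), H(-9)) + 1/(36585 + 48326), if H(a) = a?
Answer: -37021109/7387257 ≈ -5.0115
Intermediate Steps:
W = 1 (W = -4 + 5 = 1)
U(N) = -2 (U(N) = -3 + 1 = -2)
T(u, y) = -5 + u (T(u, y) = -3 + (u - 2) = -3 + (-2 + u) = -5 + u)
T(1/(-180 + 93), H(-9)) + 1/(36585 + 48326) = (-5 + 1/(-180 + 93)) + 1/(36585 + 48326) = (-5 + 1/(-87)) + 1/84911 = (-5 - 1/87) + 1/84911 = -436/87 + 1/84911 = -37021109/7387257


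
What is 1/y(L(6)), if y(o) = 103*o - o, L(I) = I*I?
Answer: 1/3672 ≈ 0.00027233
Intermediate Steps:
L(I) = I²
y(o) = 102*o
1/y(L(6)) = 1/(102*6²) = 1/(102*36) = 1/3672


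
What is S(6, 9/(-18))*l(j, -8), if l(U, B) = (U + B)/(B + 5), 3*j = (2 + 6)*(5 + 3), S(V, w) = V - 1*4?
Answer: -80/9 ≈ -8.8889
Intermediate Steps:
S(V, w) = -4 + V (S(V, w) = V - 4 = -4 + V)
j = 64/3 (j = ((2 + 6)*(5 + 3))/3 = (8*8)/3 = (⅓)*64 = 64/3 ≈ 21.333)
l(U, B) = (B + U)/(5 + B)
S(6, 9/(-18))*l(j, -8) = (-4 + 6)*((-8 + 64/3)/(5 - 8)) = 2*((40/3)/(-3)) = 2*(-⅓*40/3) = 2*(-40/9) = -80/9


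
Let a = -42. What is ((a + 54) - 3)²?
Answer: 81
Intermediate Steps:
((a + 54) - 3)² = ((-42 + 54) - 3)² = (12 - 3)² = 9² = 81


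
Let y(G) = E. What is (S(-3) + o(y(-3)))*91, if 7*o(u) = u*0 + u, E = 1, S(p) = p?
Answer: -260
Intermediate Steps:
y(G) = 1
o(u) = u/7 (o(u) = (u*0 + u)/7 = (0 + u)/7 = u/7)
(S(-3) + o(y(-3)))*91 = (-3 + (1/7)*1)*91 = (-3 + 1/7)*91 = -20/7*91 = -260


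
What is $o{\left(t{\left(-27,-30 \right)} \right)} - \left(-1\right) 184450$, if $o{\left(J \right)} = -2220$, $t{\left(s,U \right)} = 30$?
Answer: $182230$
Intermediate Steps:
$o{\left(t{\left(-27,-30 \right)} \right)} - \left(-1\right) 184450 = -2220 - \left(-1\right) 184450 = -2220 - -184450 = -2220 + 184450 = 182230$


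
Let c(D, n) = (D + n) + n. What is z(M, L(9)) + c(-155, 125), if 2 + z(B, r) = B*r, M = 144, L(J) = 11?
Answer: 1677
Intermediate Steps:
c(D, n) = D + 2*n
z(B, r) = -2 + B*r
z(M, L(9)) + c(-155, 125) = (-2 + 144*11) + (-155 + 2*125) = (-2 + 1584) + (-155 + 250) = 1582 + 95 = 1677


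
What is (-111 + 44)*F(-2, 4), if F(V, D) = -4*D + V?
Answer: 1206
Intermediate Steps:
F(V, D) = V - 4*D
(-111 + 44)*F(-2, 4) = (-111 + 44)*(-2 - 4*4) = -67*(-2 - 16) = -67*(-18) = 1206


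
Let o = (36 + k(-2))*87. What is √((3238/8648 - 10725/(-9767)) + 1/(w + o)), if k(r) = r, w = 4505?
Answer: √36572747621633950928707/157590603602 ≈ 1.2135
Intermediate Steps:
o = 2958 (o = (36 - 2)*87 = 34*87 = 2958)
√((3238/8648 - 10725/(-9767)) + 1/(w + o)) = √((3238/8648 - 10725/(-9767)) + 1/(4505 + 2958)) = √((3238*(1/8648) - 10725*(-1/9767)) + 1/7463) = √((1619/4324 + 10725/9767) + 1/7463) = √(62187673/42232508 + 1/7463) = √(464148836107/315181207204) = √36572747621633950928707/157590603602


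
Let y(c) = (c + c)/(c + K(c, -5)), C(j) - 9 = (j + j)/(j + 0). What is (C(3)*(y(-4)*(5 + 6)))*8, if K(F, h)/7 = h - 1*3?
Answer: 1936/15 ≈ 129.07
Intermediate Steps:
K(F, h) = -21 + 7*h (K(F, h) = 7*(h - 1*3) = 7*(h - 3) = 7*(-3 + h) = -21 + 7*h)
C(j) = 11 (C(j) = 9 + (j + j)/(j + 0) = 9 + (2*j)/j = 9 + 2 = 11)
y(c) = 2*c/(-56 + c) (y(c) = (c + c)/(c + (-21 + 7*(-5))) = (2*c)/(c + (-21 - 35)) = (2*c)/(c - 56) = (2*c)/(-56 + c) = 2*c/(-56 + c))
(C(3)*(y(-4)*(5 + 6)))*8 = (11*((2*(-4)/(-56 - 4))*(5 + 6)))*8 = (11*((2*(-4)/(-60))*11))*8 = (11*((2*(-4)*(-1/60))*11))*8 = (11*((2/15)*11))*8 = (11*(22/15))*8 = (242/15)*8 = 1936/15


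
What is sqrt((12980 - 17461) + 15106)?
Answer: 25*sqrt(17) ≈ 103.08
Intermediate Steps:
sqrt((12980 - 17461) + 15106) = sqrt(-4481 + 15106) = sqrt(10625) = 25*sqrt(17)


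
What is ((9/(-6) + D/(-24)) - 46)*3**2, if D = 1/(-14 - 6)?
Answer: -68397/160 ≈ -427.48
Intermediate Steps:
D = -1/20 (D = 1/(-20) = -1/20 ≈ -0.050000)
((9/(-6) + D/(-24)) - 46)*3**2 = ((9/(-6) - 1/20/(-24)) - 46)*3**2 = ((9*(-1/6) - 1/20*(-1/24)) - 46)*9 = ((-3/2 + 1/480) - 46)*9 = (-719/480 - 46)*9 = -22799/480*9 = -68397/160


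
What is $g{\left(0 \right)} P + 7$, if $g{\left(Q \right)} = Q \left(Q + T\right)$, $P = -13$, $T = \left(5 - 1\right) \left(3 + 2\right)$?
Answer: $7$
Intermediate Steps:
$T = 20$ ($T = 4 \cdot 5 = 20$)
$g{\left(Q \right)} = Q \left(20 + Q\right)$ ($g{\left(Q \right)} = Q \left(Q + 20\right) = Q \left(20 + Q\right)$)
$g{\left(0 \right)} P + 7 = 0 \left(20 + 0\right) \left(-13\right) + 7 = 0 \cdot 20 \left(-13\right) + 7 = 0 \left(-13\right) + 7 = 0 + 7 = 7$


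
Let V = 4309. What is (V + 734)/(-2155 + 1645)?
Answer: -1681/170 ≈ -9.8882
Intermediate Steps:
(V + 734)/(-2155 + 1645) = (4309 + 734)/(-2155 + 1645) = 5043/(-510) = 5043*(-1/510) = -1681/170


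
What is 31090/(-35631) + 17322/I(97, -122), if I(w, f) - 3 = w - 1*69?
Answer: 616236392/1104561 ≈ 557.90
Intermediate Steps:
I(w, f) = -66 + w (I(w, f) = 3 + (w - 1*69) = 3 + (w - 69) = 3 + (-69 + w) = -66 + w)
31090/(-35631) + 17322/I(97, -122) = 31090/(-35631) + 17322/(-66 + 97) = 31090*(-1/35631) + 17322/31 = -31090/35631 + 17322*(1/31) = -31090/35631 + 17322/31 = 616236392/1104561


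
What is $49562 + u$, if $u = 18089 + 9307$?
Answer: $76958$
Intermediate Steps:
$u = 27396$
$49562 + u = 49562 + 27396 = 76958$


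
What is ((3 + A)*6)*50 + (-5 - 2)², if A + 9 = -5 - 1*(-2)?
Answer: -2651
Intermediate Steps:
A = -12 (A = -9 + (-5 - 1*(-2)) = -9 + (-5 + 2) = -9 - 3 = -12)
((3 + A)*6)*50 + (-5 - 2)² = ((3 - 12)*6)*50 + (-5 - 2)² = -9*6*50 + (-7)² = -54*50 + 49 = -2700 + 49 = -2651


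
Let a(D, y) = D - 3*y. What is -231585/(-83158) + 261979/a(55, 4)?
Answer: 21795607837/3575794 ≈ 6095.3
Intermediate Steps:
-231585/(-83158) + 261979/a(55, 4) = -231585/(-83158) + 261979/(55 - 3*4) = -231585*(-1/83158) + 261979/(55 - 12) = 231585/83158 + 261979/43 = 21795607837/3575794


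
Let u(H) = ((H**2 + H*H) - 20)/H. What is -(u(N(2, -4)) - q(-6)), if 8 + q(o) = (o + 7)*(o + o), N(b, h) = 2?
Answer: -14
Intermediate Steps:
q(o) = -8 + 2*o*(7 + o) (q(o) = -8 + (o + 7)*(o + o) = -8 + (7 + o)*(2*o) = -8 + 2*o*(7 + o))
u(H) = (-20 + 2*H**2)/H (u(H) = ((H**2 + H**2) - 20)/H = (2*H**2 - 20)/H = (-20 + 2*H**2)/H)
-(u(N(2, -4)) - q(-6)) = -((-20/2 + 2*2) - (-8 + 2*(-6)**2 + 14*(-6))) = -((-20*1/2 + 4) - (-8 + 2*36 - 84)) = -((-10 + 4) - (-8 + 72 - 84)) = -(-6 - 1*(-20)) = -(-6 + 20) = -1*14 = -14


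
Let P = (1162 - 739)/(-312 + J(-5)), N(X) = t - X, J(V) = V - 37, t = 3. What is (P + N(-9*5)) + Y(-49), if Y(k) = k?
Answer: -259/118 ≈ -2.1949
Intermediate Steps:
J(V) = -37 + V
N(X) = 3 - X
P = -141/118 (P = (1162 - 739)/(-312 + (-37 - 5)) = 423/(-312 - 42) = 423/(-354) = 423*(-1/354) = -141/118 ≈ -1.1949)
(P + N(-9*5)) + Y(-49) = (-141/118 + (3 - (-9)*5)) - 49 = (-141/118 + (3 - 1*(-45))) - 49 = (-141/118 + (3 + 45)) - 49 = (-141/118 + 48) - 49 = 5523/118 - 49 = -259/118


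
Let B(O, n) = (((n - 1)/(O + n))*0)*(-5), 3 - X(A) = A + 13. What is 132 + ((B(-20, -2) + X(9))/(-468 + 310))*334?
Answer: 13601/79 ≈ 172.16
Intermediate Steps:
X(A) = -10 - A (X(A) = 3 - (A + 13) = 3 - (13 + A) = 3 + (-13 - A) = -10 - A)
B(O, n) = 0 (B(O, n) = (((-1 + n)/(O + n))*0)*(-5) = 0*(-5) = 0)
132 + ((B(-20, -2) + X(9))/(-468 + 310))*334 = 132 + ((0 + (-10 - 1*9))/(-468 + 310))*334 = 132 + ((0 + (-10 - 9))/(-158))*334 = 132 + ((0 - 19)*(-1/158))*334 = 132 - 19*(-1/158)*334 = 132 + (19/158)*334 = 132 + 3173/79 = 13601/79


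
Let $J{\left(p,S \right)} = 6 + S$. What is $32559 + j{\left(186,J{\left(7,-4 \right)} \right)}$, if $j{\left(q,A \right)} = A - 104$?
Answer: $32457$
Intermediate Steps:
$j{\left(q,A \right)} = -104 + A$ ($j{\left(q,A \right)} = A - 104 = -104 + A$)
$32559 + j{\left(186,J{\left(7,-4 \right)} \right)} = 32559 + \left(-104 + \left(6 - 4\right)\right) = 32559 + \left(-104 + 2\right) = 32559 - 102 = 32457$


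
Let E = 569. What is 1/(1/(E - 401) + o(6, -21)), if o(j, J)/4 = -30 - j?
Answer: -168/24191 ≈ -0.0069447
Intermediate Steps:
o(j, J) = -120 - 4*j (o(j, J) = 4*(-30 - j) = -120 - 4*j)
1/(1/(E - 401) + o(6, -21)) = 1/(1/(569 - 401) + (-120 - 4*6)) = 1/(1/168 + (-120 - 24)) = 1/(1/168 - 144) = 1/(-24191/168) = -168/24191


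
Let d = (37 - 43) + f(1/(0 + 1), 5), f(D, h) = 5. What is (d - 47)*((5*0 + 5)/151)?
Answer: -240/151 ≈ -1.5894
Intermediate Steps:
d = -1 (d = (37 - 43) + 5 = -6 + 5 = -1)
(d - 47)*((5*0 + 5)/151) = (-1 - 47)*((5*0 + 5)/151) = -48*(0 + 5)/151 = -240/151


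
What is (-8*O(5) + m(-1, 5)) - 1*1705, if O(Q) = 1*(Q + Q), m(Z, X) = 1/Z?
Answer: -1786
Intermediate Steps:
O(Q) = 2*Q (O(Q) = 1*(2*Q) = 2*Q)
(-8*O(5) + m(-1, 5)) - 1*1705 = (-16*5 + 1/(-1)) - 1*1705 = (-8*10 - 1) - 1705 = (-80 - 1) - 1705 = -81 - 1705 = -1786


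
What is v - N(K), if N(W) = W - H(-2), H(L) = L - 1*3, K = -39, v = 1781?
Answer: 1815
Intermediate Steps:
H(L) = -3 + L (H(L) = L - 3 = -3 + L)
N(W) = 5 + W (N(W) = W - (-3 - 2) = W - 1*(-5) = W + 5 = 5 + W)
v - N(K) = 1781 - (5 - 39) = 1781 - 1*(-34) = 1781 + 34 = 1815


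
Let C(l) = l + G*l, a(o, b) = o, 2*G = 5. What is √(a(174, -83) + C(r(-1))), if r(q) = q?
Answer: √682/2 ≈ 13.058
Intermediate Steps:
G = 5/2 (G = (½)*5 = 5/2 ≈ 2.5000)
C(l) = 7*l/2 (C(l) = l + 5*l/2 = 7*l/2)
√(a(174, -83) + C(r(-1))) = √(174 + (7/2)*(-1)) = √(174 - 7/2) = √(341/2) = √682/2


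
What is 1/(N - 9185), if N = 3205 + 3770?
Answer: -1/2210 ≈ -0.00045249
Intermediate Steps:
N = 6975
1/(N - 9185) = 1/(6975 - 9185) = 1/(-2210) = -1/2210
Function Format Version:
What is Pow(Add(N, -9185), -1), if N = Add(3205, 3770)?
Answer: Rational(-1, 2210) ≈ -0.00045249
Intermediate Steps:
N = 6975
Pow(Add(N, -9185), -1) = Pow(Add(6975, -9185), -1) = Pow(-2210, -1) = Rational(-1, 2210)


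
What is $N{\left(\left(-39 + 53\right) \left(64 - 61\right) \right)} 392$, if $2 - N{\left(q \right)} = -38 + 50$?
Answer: $-3920$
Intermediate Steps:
$N{\left(q \right)} = -10$ ($N{\left(q \right)} = 2 - \left(-38 + 50\right) = 2 - 12 = -10$)
$N{\left(\left(-39 + 53\right) \left(64 - 61\right) \right)} 392 = \left(-10\right) 392 = -3920$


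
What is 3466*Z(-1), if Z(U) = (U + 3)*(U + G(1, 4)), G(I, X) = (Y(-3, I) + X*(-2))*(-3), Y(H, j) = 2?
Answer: 117844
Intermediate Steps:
G(I, X) = -6 + 6*X (G(I, X) = (2 + X*(-2))*(-3) = (2 - 2*X)*(-3) = -6 + 6*X)
Z(U) = (3 + U)*(18 + U) (Z(U) = (U + 3)*(U + (-6 + 6*4)) = (3 + U)*(U + (-6 + 24)) = (3 + U)*(U + 18) = (3 + U)*(18 + U))
3466*Z(-1) = 3466*(54 + (-1)² + 21*(-1)) = 3466*(54 + 1 - 21) = 3466*34 = 117844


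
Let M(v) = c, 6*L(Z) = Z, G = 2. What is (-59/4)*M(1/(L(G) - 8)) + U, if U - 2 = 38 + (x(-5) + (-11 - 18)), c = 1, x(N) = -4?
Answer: -31/4 ≈ -7.7500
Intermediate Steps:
L(Z) = Z/6
M(v) = 1
U = 7 (U = 2 + (38 + (-4 + (-11 - 18))) = 2 + (38 + (-4 - 29)) = 2 + (38 - 33) = 2 + 5 = 7)
(-59/4)*M(1/(L(G) - 8)) + U = -59/4*1 + 7 = -59/4 + 7 = -31/4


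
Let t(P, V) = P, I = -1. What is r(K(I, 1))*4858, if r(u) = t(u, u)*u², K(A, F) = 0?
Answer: 0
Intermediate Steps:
r(u) = u³ (r(u) = u*u² = u³)
r(K(I, 1))*4858 = 0³*4858 = 0*4858 = 0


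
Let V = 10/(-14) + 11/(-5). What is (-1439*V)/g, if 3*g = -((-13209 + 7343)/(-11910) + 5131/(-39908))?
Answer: -20929263482952/605465413 ≈ -34567.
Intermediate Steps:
V = -102/35 (V = 10*(-1/14) + 11*(-⅕) = -5/7 - 11/5 = -102/35 ≈ -2.9143)
g = -86495059/712956420 (g = (-((-13209 + 7343)/(-11910) + 5131/(-39908)))/3 = (-(-5866*(-1/11910) + 5131*(-1/39908)))/3 = (-(2933/5955 - 5131/39908))/3 = (-1*86495059/237652140)/3 = (⅓)*(-86495059/237652140) = -86495059/712956420 ≈ -0.12132)
(-1439*V)/g = (-1439*(-102/35))/(-86495059/712956420) = (146778/35)*(-712956420/86495059) = -20929263482952/605465413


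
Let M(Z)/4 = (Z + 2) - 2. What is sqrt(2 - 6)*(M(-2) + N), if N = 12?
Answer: 8*I ≈ 8.0*I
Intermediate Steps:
M(Z) = 4*Z (M(Z) = 4*((Z + 2) - 2) = 4*((2 + Z) - 2) = 4*Z)
sqrt(2 - 6)*(M(-2) + N) = sqrt(2 - 6)*(4*(-2) + 12) = sqrt(-4)*(-8 + 12) = (2*I)*4 = 8*I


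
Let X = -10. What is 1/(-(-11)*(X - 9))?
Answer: -1/209 ≈ -0.0047847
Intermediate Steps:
1/(-(-11)*(X - 9)) = 1/(-(-11)*(-10 - 9)) = 1/(-(-11)*(-19)) = 1/(-1*209) = 1/(-209) = -1/209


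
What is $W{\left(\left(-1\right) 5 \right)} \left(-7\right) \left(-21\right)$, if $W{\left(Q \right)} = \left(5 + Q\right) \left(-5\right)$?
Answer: $0$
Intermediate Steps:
$W{\left(Q \right)} = -25 - 5 Q$
$W{\left(\left(-1\right) 5 \right)} \left(-7\right) \left(-21\right) = \left(-25 - 5 \left(\left(-1\right) 5\right)\right) \left(-7\right) \left(-21\right) = \left(-25 - -25\right) \left(-7\right) \left(-21\right) = \left(-25 + 25\right) \left(-7\right) \left(-21\right) = 0 \left(-7\right) \left(-21\right) = 0 \left(-21\right) = 0$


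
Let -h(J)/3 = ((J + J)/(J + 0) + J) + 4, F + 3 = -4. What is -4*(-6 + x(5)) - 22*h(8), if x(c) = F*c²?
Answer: 1648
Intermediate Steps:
F = -7 (F = -3 - 4 = -7)
x(c) = -7*c²
h(J) = -18 - 3*J (h(J) = -3*(((J + J)/(J + 0) + J) + 4) = -3*(((2*J)/J + J) + 4) = -3*((2 + J) + 4) = -3*(6 + J) = -18 - 3*J)
-4*(-6 + x(5)) - 22*h(8) = -4*(-6 - 7*5²) - 22*(-18 - 3*8) = -4*(-6 - 7*25) - 22*(-18 - 24) = -4*(-6 - 175) - 22*(-42) = -4*(-181) + 924 = 724 + 924 = 1648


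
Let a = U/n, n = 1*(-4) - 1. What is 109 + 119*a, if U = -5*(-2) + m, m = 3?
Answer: -1002/5 ≈ -200.40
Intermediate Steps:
U = 13 (U = -5*(-2) + 3 = 10 + 3 = 13)
n = -5 (n = -4 - 1 = -5)
a = -13/5 (a = 13/(-5) = 13*(-1/5) = -13/5 ≈ -2.6000)
109 + 119*a = 109 + 119*(-13/5) = 109 - 1547/5 = -1002/5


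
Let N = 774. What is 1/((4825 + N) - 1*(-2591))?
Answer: 1/8190 ≈ 0.00012210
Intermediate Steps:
1/((4825 + N) - 1*(-2591)) = 1/((4825 + 774) - 1*(-2591)) = 1/(5599 + 2591) = 1/8190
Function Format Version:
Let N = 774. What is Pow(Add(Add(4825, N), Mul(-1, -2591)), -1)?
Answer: Rational(1, 8190) ≈ 0.00012210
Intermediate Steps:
Pow(Add(Add(4825, N), Mul(-1, -2591)), -1) = Pow(Add(Add(4825, 774), Mul(-1, -2591)), -1) = Pow(Add(5599, 2591), -1) = Pow(8190, -1) = Rational(1, 8190)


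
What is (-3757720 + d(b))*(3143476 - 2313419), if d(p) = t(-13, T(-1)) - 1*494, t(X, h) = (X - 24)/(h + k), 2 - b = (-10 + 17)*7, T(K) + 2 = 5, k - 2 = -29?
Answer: -74868733404643/24 ≈ -3.1195e+12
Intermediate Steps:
k = -27 (k = 2 - 29 = -27)
T(K) = 3 (T(K) = -2 + 5 = 3)
b = -47 (b = 2 - (-10 + 17)*7 = 2 - 7*7 = 2 - 1*49 = 2 - 49 = -47)
t(X, h) = (-24 + X)/(-27 + h) (t(X, h) = (X - 24)/(h - 27) = (-24 + X)/(-27 + h))
d(p) = -11819/24 (d(p) = (-24 - 13)/(-27 + 3) - 1*494 = -37/(-24) - 494 = -1/24*(-37) - 494 = 37/24 - 494 = -11819/24)
(-3757720 + d(b))*(3143476 - 2313419) = (-3757720 - 11819/24)*(3143476 - 2313419) = -90197099/24*830057 = -74868733404643/24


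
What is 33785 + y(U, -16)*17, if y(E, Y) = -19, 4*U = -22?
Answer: 33462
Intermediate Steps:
U = -11/2 (U = (¼)*(-22) = -11/2 ≈ -5.5000)
33785 + y(U, -16)*17 = 33785 - 19*17 = 33785 - 323 = 33462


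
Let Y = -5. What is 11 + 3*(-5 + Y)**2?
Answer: 311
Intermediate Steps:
11 + 3*(-5 + Y)**2 = 11 + 3*(-5 - 5)**2 = 11 + 3*(-10)**2 = 11 + 3*100 = 11 + 300 = 311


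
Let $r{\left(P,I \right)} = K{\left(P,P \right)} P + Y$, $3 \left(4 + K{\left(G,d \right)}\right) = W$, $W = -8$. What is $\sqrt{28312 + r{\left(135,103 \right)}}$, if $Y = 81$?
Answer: $\sqrt{27493} \approx 165.81$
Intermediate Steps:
$K{\left(G,d \right)} = - \frac{20}{3}$ ($K{\left(G,d \right)} = -4 + \frac{1}{3} \left(-8\right) = -4 - \frac{8}{3} = - \frac{20}{3}$)
$r{\left(P,I \right)} = 81 - \frac{20 P}{3}$ ($r{\left(P,I \right)} = - \frac{20 P}{3} + 81 = 81 - \frac{20 P}{3}$)
$\sqrt{28312 + r{\left(135,103 \right)}} = \sqrt{28312 + \left(81 - 900\right)} = \sqrt{28312 - 819} = \sqrt{27493}$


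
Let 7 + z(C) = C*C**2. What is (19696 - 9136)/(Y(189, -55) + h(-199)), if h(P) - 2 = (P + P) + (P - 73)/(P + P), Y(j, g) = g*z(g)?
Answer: 350240/303495387 ≈ 0.0011540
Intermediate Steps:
z(C) = -7 + C**3 (z(C) = -7 + C*C**2 = -7 + C**3)
Y(j, g) = g*(-7 + g**3)
h(P) = 2 + 2*P + (-73 + P)/(2*P) (h(P) = 2 + ((P + P) + (P - 73)/(P + P)) = 2 + (2*P + (-73 + P)/((2*P))) = 2 + (2*P + (-73 + P)*(1/(2*P))) = 2 + (2*P + (-73 + P)/(2*P)) = 2 + 2*P + (-73 + P)/(2*P))
(19696 - 9136)/(Y(189, -55) + h(-199)) = (19696 - 9136)/(-55*(-7 + (-55)**3) + (1/2)*(-73 - 199*(5 + 4*(-199)))/(-199)) = 10560/(-55*(-7 - 166375) + (1/2)*(-1/199)*(-73 - 199*(5 - 796))) = 10560/(-55*(-166382) + (1/2)*(-1/199)*(-73 - 199*(-791))) = 10560/(9151010 + (1/2)*(-1/199)*(-73 + 157409)) = 10560/(9151010 + (1/2)*(-1/199)*157336) = 10560/(9151010 - 78668/199) = 10560/(1820972322/199) = 10560*(199/1820972322) = 350240/303495387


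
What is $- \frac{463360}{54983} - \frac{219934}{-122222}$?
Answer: $- \frac{22270077399}{3360066113} \approx -6.6279$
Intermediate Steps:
$- \frac{463360}{54983} - \frac{219934}{-122222} = \left(-463360\right) \frac{1}{54983} - - \frac{109967}{61111} = - \frac{463360}{54983} + \frac{109967}{61111} = - \frac{22270077399}{3360066113}$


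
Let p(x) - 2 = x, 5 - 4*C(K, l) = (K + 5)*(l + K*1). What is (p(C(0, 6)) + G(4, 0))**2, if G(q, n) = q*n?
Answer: 289/16 ≈ 18.063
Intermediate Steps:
G(q, n) = n*q
C(K, l) = 5/4 - (5 + K)*(K + l)/4 (C(K, l) = 5/4 - (K + 5)*(l + K*1)/4 = 5/4 - (5 + K)*(l + K)/4 = 5/4 - (5 + K)*(K + l)/4)
p(x) = 2 + x
(p(C(0, 6)) + G(4, 0))**2 = ((2 + (5/4 - 5/4*0 - 5/4*6 - 1/4*0**2 - 1/4*0*6)) + 0*4)**2 = ((2 + (5/4 + 0 - 15/2 - 1/4*0 + 0)) + 0)**2 = ((2 + (5/4 + 0 - 15/2 + 0 + 0)) + 0)**2 = ((2 - 25/4) + 0)**2 = (-17/4 + 0)**2 = (-17/4)**2 = 289/16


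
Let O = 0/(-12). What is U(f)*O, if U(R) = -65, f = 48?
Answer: 0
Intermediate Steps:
O = 0 (O = 0*(-1/12) = 0)
U(f)*O = -65*0 = 0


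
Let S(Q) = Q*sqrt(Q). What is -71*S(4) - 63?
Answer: -631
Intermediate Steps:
S(Q) = Q**(3/2)
-71*S(4) - 63 = -71*4**(3/2) - 63 = -71*8 - 63 = -568 - 63 = -631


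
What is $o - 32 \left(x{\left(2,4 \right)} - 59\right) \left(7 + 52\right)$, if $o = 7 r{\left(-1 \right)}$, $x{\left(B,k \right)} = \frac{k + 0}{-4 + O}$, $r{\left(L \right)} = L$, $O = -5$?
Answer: $\frac{1010017}{9} \approx 1.1222 \cdot 10^{5}$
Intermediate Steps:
$x{\left(B,k \right)} = - \frac{k}{9}$ ($x{\left(B,k \right)} = \frac{k + 0}{-4 - 5} = \frac{k}{-9} = k \left(- \frac{1}{9}\right) = - \frac{k}{9}$)
$o = -7$ ($o = 7 \left(-1\right) = -7$)
$o - 32 \left(x{\left(2,4 \right)} - 59\right) \left(7 + 52\right) = -7 - 32 \left(\left(- \frac{1}{9}\right) 4 - 59\right) \left(7 + 52\right) = -7 - 32 \left(- \frac{4}{9} - 59\right) 59 = -7 - 32 \left(\left(- \frac{535}{9}\right) 59\right) = -7 - - \frac{1010080}{9} = -7 + \frac{1010080}{9} = \frac{1010017}{9}$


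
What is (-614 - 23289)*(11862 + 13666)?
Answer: -610195784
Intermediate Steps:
(-614 - 23289)*(11862 + 13666) = -23903*25528 = -610195784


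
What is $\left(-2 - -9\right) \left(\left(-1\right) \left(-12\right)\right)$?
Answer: $84$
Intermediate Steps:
$\left(-2 - -9\right) \left(\left(-1\right) \left(-12\right)\right) = \left(-2 + 9\right) 12 = 7 \cdot 12 = 84$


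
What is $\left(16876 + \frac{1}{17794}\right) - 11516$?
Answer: $\frac{95375841}{17794} \approx 5360.0$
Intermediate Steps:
$\left(16876 + \frac{1}{17794}\right) - 11516 = \frac{300291545}{17794} - 11516 = \frac{95375841}{17794}$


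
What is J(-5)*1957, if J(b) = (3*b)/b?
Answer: 5871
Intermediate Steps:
J(b) = 3
J(-5)*1957 = 3*1957 = 5871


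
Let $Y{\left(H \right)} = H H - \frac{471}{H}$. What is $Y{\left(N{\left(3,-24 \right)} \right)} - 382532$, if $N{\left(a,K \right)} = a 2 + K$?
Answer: $- \frac{2293091}{6} \approx -3.8218 \cdot 10^{5}$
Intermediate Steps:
$N{\left(a,K \right)} = K + 2 a$ ($N{\left(a,K \right)} = 2 a + K = K + 2 a$)
$Y{\left(H \right)} = H^{2} - \frac{471}{H}$
$Y{\left(N{\left(3,-24 \right)} \right)} - 382532 = \frac{-471 + \left(-24 + 2 \cdot 3\right)^{3}}{-24 + 2 \cdot 3} - 382532 = \frac{-471 + \left(-24 + 6\right)^{3}}{-24 + 6} - 382532 = \frac{-471 + \left(-18\right)^{3}}{-18} - 382532 = - \frac{-471 - 5832}{18} - 382532 = \left(- \frac{1}{18}\right) \left(-6303\right) - 382532 = \frac{2101}{6} - 382532 = - \frac{2293091}{6}$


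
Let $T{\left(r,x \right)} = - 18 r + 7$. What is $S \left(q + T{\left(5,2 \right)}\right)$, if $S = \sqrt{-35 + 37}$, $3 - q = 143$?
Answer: $- 223 \sqrt{2} \approx -315.37$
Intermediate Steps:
$q = -140$ ($q = 3 - 143 = -140$)
$T{\left(r,x \right)} = 7 - 18 r$
$S = \sqrt{2} \approx 1.4142$
$S \left(q + T{\left(5,2 \right)}\right) = \sqrt{2} \left(-140 + \left(7 - 90\right)\right) = \sqrt{2} \left(-140 - 83\right) = \sqrt{2} \left(-223\right) = - 223 \sqrt{2}$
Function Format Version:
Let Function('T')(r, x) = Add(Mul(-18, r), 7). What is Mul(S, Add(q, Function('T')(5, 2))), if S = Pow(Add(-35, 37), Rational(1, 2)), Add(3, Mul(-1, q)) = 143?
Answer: Mul(-223, Pow(2, Rational(1, 2))) ≈ -315.37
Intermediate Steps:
q = -140 (q = Add(3, Mul(-1, 143)) = Add(3, -143) = -140)
Function('T')(r, x) = Add(7, Mul(-18, r))
S = Pow(2, Rational(1, 2)) ≈ 1.4142
Mul(S, Add(q, Function('T')(5, 2))) = Mul(Pow(2, Rational(1, 2)), Add(-140, Add(7, Mul(-18, 5)))) = Mul(Pow(2, Rational(1, 2)), Add(-140, Add(7, -90))) = Mul(Pow(2, Rational(1, 2)), Add(-140, -83)) = Mul(Pow(2, Rational(1, 2)), -223) = Mul(-223, Pow(2, Rational(1, 2)))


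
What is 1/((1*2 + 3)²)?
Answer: 1/25 ≈ 0.040000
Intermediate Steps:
1/((1*2 + 3)²) = 1/((2 + 3)²) = 1/(5²) = 1/25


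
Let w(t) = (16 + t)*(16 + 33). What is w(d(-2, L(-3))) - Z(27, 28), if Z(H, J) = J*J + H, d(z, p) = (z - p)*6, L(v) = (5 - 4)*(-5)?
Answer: 855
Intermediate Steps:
L(v) = -5 (L(v) = 1*(-5) = -5)
d(z, p) = -6*p + 6*z
w(t) = 784 + 49*t (w(t) = (16 + t)*49 = 784 + 49*t)
Z(H, J) = H + J² (Z(H, J) = J² + H = H + J²)
w(d(-2, L(-3))) - Z(27, 28) = (784 + 49*(-6*(-5) + 6*(-2))) - (27 + 28²) = (784 + 49*(30 - 12)) - (27 + 784) = (784 + 49*18) - 1*811 = (784 + 882) - 811 = 1666 - 811 = 855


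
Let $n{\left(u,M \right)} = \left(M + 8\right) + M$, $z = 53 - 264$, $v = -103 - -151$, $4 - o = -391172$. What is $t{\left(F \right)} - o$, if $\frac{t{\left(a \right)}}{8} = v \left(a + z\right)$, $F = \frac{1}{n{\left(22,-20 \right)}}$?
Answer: $-472212$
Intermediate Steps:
$o = 391176$ ($o = 4 - -391172 = 4 + 391172 = 391176$)
$v = 48$ ($v = -103 + 151 = 48$)
$z = -211$ ($z = 53 - 264 = -211$)
$n{\left(u,M \right)} = 8 + 2 M$ ($n{\left(u,M \right)} = \left(8 + M\right) + M = 8 + 2 M$)
$F = - \frac{1}{32}$ ($F = \frac{1}{8 + 2 \left(-20\right)} = \frac{1}{8 - 40} = \frac{1}{-32} = - \frac{1}{32} \approx -0.03125$)
$t{\left(a \right)} = -81024 + 384 a$ ($t{\left(a \right)} = 8 \cdot 48 \left(a - 211\right) = 8 \cdot 48 \left(-211 + a\right) = 8 \left(-10128 + 48 a\right) = -81024 + 384 a$)
$t{\left(F \right)} - o = \left(-81024 + 384 \left(- \frac{1}{32}\right)\right) - 391176 = \left(-81024 - 12\right) - 391176 = -81036 - 391176 = -472212$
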